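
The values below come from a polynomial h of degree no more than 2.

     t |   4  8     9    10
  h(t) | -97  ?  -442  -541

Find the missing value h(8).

The 3 known points determine the degree-2 polynomial uniquely.
Write h(t) = at^2 + bt + c. Substituting each data point gives a linear system:
  16a + 4b + c = -97
  81a + 9b + c = -442
  100a + 10b + c = -541
Solving the system yields a = -5, b = -4, c = -1.
So h(t) = -5t^2 - 4t - 1.
Then h(8) = -353.

-353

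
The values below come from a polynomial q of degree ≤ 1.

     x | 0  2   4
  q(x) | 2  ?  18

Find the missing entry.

10

The 2 known points determine the degree-1 polynomial uniquely.
Write q(x) = ax + b. Substituting each data point gives a linear system:
  b = 2
  4a + b = 18
Solving the system yields a = 4, b = 2.
So q(x) = 4x + 2.
Then q(2) = 10.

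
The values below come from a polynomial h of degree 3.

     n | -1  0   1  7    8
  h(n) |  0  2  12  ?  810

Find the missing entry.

The 4 known points determine the degree-3 polynomial uniquely.
Write h(n) = an^3 + bn^2 + cn + d. Substituting each data point gives a linear system:
  -a + b - c + d = 0
  d = 2
  a + b + c + d = 12
  512a + 64b + 8c + d = 810
Solving the system yields a = 1, b = 4, c = 5, d = 2.
So h(n) = n^3 + 4n^2 + 5n + 2.
Then h(7) = 576.

576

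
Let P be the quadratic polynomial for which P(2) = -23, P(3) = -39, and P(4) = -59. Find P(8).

-179

Using the Lagrange interpolation formula with nodes 2, 3, 4:
  L_0(s) = (s - 3)(s - 4) / 2
  L_1(s) = (s - 2)(s - 4) / -1
  L_2(s) = (s - 2)(s - 3) / 2
Then P(s) = -23·L_0(s) - 39·L_1(s) - 59·L_2(s).
Expanding and collecting terms gives P(s) = -2s^2 - 6s - 3.
Evaluating at s = 8: P(8) = -179.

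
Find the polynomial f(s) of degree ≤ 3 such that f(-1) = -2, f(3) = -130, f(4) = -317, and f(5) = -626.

Using the Lagrange interpolation formula with nodes -1, 3, 4, 5:
  L_0(s) = (s - 3)(s - 4)(s - 5) / -120
  L_1(s) = (s + 1)(s - 4)(s - 5) / 8
  L_2(s) = (s + 1)(s - 3)(s - 5) / -5
  L_3(s) = (s + 1)(s - 3)(s - 4) / 12
Then f(s) = -2·L_0(s) - 130·L_1(s) - 317·L_2(s) - 626·L_3(s).
Expanding and collecting terms gives f(s) = -5s^3 - s^2 + 5s - 1.
Check: f(4) = -317. ✓

f(s) = -5s^3 - s^2 + 5s - 1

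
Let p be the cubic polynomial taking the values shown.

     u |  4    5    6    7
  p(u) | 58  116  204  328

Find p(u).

Write p(u) = au^3 + bu^2 + cu + d. Substituting each data point gives a linear system:
  64a + 16b + 4c + d = 58
  125a + 25b + 5c + d = 116
  216a + 36b + 6c + d = 204
  343a + 49b + 7c + d = 328
Solving the system yields a = 1, b = 0, c = -3, d = 6.
So p(u) = u^3 - 3u + 6.
Check: p(5) = 116. ✓

p(u) = u^3 - 3u + 6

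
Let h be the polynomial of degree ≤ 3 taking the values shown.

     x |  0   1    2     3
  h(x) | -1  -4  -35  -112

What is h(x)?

h(x) = -3x^3 - 5x^2 + 5x - 1

Using the Lagrange interpolation formula with nodes 0, 1, 2, 3:
  L_0(x) = (x - 1)(x - 2)(x - 3) / -6
  L_1(x) = x(x - 2)(x - 3) / 2
  L_2(x) = x(x - 1)(x - 3) / -2
  L_3(x) = x(x - 1)(x - 2) / 6
Then h(x) = -1·L_0(x) - 4·L_1(x) - 35·L_2(x) - 112·L_3(x).
Expanding and collecting terms gives h(x) = -3x³ - 5x² + 5x - 1.
Check: h(1) = -4. ✓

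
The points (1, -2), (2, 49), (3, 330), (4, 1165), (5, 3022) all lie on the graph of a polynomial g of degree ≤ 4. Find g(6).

6513

Forward differences of the values at n = 1, 2, 3, 4, 5:
  g  : -2  49  330  1165  3022
  Δ  : 51  281  835  1857
  Δ^2: 230  554  1022
  Δ^3: 324  468
  Δ^4: 144
The fourth differences are constant, confirming degree 4.
Interpolating (Newton forward form) and evaluating at n = 6 gives g(6) = 6513.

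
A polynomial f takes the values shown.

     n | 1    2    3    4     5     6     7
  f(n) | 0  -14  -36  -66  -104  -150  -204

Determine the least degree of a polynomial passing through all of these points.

2

Forward differences of the values at n = 1, 2, 3, 4, 5, 6, 7:
  f  : 0  -14  -36  -66  -104  -150  -204
  Δ  : -14  -22  -30  -38  -46  -54
  Δ^2: -8  -8  -8  -8  -8
  Δ^3: 0  0  0  0
  Δ^4: 0  0  0
  Δ^5: 0  0
  Δ^6: 0
The second differences are constant (-8) and nonzero, while all higher differences vanish, so the minimal degree is 2.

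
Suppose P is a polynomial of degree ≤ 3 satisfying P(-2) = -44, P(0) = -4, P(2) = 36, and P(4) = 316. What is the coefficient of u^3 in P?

5

Write P(u) = au^3 + bu^2 + cu + d. Substituting each data point gives a linear system:
  -8a + 4b - 2c + d = -44
  d = -4
  8a + 4b + 2c + d = 36
  64a + 16b + 4c + d = 316
Solving the system yields a = 5, b = 0, c = 0, d = -4.
So P(u) = 5u³ - 4.
The leading coefficient is 5.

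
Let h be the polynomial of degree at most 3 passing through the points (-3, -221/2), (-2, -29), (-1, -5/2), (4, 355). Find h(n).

h(n) = 5n^3 + (5/2)n^2 - n - 1

Using the Lagrange interpolation formula with nodes -3, -2, -1, 4:
  L_0(n) = (n + 2)(n + 1)(n - 4) / -14
  L_1(n) = (n + 3)(n + 1)(n - 4) / 6
  L_2(n) = (n + 3)(n + 2)(n - 4) / -10
  L_3(n) = (n + 3)(n + 2)(n + 1) / 210
Then h(n) = -221/2·L_0(n) - 29·L_1(n) - 5/2·L_2(n) + 355·L_3(n).
Expanding and collecting terms gives h(n) = 5n^3 + (5/2)n^2 - n - 1.
Check: h(-1) = -5/2. ✓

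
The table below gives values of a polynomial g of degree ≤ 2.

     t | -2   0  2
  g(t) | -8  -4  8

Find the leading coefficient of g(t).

1

Write g(t) = at^2 + bt + c. Substituting each data point gives a linear system:
  4a - 2b + c = -8
  c = -4
  4a + 2b + c = 8
Solving the system yields a = 1, b = 4, c = -4.
So g(t) = t² + 4t - 4.
The leading coefficient is 1.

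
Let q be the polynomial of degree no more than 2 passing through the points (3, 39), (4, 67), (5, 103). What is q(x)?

Write q(x) = ax^2 + bx + c. Substituting each data point gives a linear system:
  9a + 3b + c = 39
  16a + 4b + c = 67
  25a + 5b + c = 103
Solving the system yields a = 4, b = 0, c = 3.
So q(x) = 4x^2 + 3.
Check: q(4) = 67. ✓

q(x) = 4x^2 + 3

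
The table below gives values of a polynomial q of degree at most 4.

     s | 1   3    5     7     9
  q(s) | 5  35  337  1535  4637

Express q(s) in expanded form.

Write q(s) = as^4 + bs^3 + cs^2 + ds + e. Substituting each data point gives a linear system:
  a + b + c + d + e = 5
  81a + 27b + 9c + 3d + e = 35
  625a + 125b + 25c + 5d + e = 337
  2401a + 343b + 49c + 7d + e = 1535
  6561a + 729b + 81c + 9d + e = 4637
Solving the system yields a = 1, b = -3, c = 3, d = 2, e = 2.
So q(s) = s^4 - 3s^3 + 3s^2 + 2s + 2.
Check: q(3) = 35. ✓

q(s) = s^4 - 3s^3 + 3s^2 + 2s + 2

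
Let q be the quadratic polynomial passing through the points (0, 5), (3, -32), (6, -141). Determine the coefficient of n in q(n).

Write q(n) = an^2 + bn + c. Substituting each data point gives a linear system:
  c = 5
  9a + 3b + c = -32
  36a + 6b + c = -141
Solving the system yields a = -4, b = -1/3, c = 5.
So q(n) = -4n^2 - (1/3)n + 5.
The coefficient of n is -1/3.

-1/3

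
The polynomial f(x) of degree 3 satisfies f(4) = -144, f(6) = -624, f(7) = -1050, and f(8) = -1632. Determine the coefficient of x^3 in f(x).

-4

Write f(x) = ax^3 + bx^2 + cx + d. Substituting each data point gives a linear system:
  64a + 16b + 4c + d = -144
  216a + 36b + 6c + d = -624
  343a + 49b + 7c + d = -1050
  512a + 64b + 8c + d = -1632
Solving the system yields a = -4, b = 6, c = 4, d = 0.
So f(x) = -4x^3 + 6x^2 + 4x.
The leading coefficient is -4.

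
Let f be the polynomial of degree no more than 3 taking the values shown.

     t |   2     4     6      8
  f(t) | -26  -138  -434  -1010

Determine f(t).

Using the Lagrange interpolation formula with nodes 2, 4, 6, 8:
  L_0(t) = (t - 4)(t - 6)(t - 8) / -48
  L_1(t) = (t - 2)(t - 6)(t - 8) / 16
  L_2(t) = (t - 2)(t - 4)(t - 8) / -16
  L_3(t) = (t - 2)(t - 4)(t - 6) / 48
Then f(t) = -26·L_0(t) - 138·L_1(t) - 434·L_2(t) - 1010·L_3(t).
Expanding and collecting terms gives f(t) = -2t^3 + t^2 - 6t - 2.
Check: f(8) = -1010. ✓

f(t) = -2t^3 + t^2 - 6t - 2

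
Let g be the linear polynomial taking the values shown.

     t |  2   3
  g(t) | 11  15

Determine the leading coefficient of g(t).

Write g(t) = at + b. Substituting each data point gives a linear system:
  2a + b = 11
  3a + b = 15
Solving the system yields a = 4, b = 3.
So g(t) = 4t + 3.
The leading coefficient is 4.

4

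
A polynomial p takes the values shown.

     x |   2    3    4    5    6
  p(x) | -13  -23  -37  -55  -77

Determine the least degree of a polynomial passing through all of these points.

2

Forward differences of the values at x = 2, 3, 4, 5, 6:
  p  : -13  -23  -37  -55  -77
  Δ  : -10  -14  -18  -22
  Δ^2: -4  -4  -4
  Δ^3: 0  0
  Δ^4: 0
The second differences are constant (-4) and nonzero, while all higher differences vanish, so the minimal degree is 2.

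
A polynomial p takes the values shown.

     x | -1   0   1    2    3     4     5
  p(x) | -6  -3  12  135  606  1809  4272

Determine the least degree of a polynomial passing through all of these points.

4

Forward differences of the values at x = -1, 0, 1, 2, 3, 4, 5:
  p  : -6  -3  12  135  606  1809  4272
  Δ  : 3  15  123  471  1203  2463
  Δ^2: 12  108  348  732  1260
  Δ^3: 96  240  384  528
  Δ^4: 144  144  144
  Δ^5: 0  0
  Δ^6: 0
The fourth differences are constant (144) and nonzero, while all higher differences vanish, so the minimal degree is 4.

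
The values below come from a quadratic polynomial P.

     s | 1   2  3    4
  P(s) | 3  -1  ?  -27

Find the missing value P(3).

-11

The 3 known points determine the degree-2 polynomial uniquely.
Write P(s) = as^2 + bs + c. Substituting each data point gives a linear system:
  a + b + c = 3
  4a + 2b + c = -1
  16a + 4b + c = -27
Solving the system yields a = -3, b = 5, c = 1.
So P(s) = -3s^2 + 5s + 1.
Then P(3) = -11.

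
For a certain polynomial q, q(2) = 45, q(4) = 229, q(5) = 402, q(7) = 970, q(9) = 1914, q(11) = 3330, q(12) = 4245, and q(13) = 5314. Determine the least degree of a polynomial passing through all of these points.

Divided differences on the nodes 2, 4, 5, 7, 9, 11, 12, 13:
  order 0: 45  229  402  970  1914  3330  4245  5314
  order 1: 92  173  284  472  708  915  1069
  order 2: 27  37  47  59  69  77
  order 3: 2  2  2  2  2
  order 4: 0  0  0  0
  order 5: 0  0  0
  order 6: 0  0
  order 7: 0
The order-3 divided differences are all 2 (nonzero) and every higher order vanishes, so the data lies on a polynomial of degree exactly 3.

3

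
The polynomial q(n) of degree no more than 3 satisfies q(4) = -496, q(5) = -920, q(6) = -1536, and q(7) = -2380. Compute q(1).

-16

Forward differences of the values at n = 4, 5, 6, 7:
  q  : -496  -920  -1536  -2380
  Δ  : -424  -616  -844
  Δ^2: -192  -228
  Δ^3: -36
The third differences are constant, confirming degree 3.
Interpolating (Newton forward form) and evaluating at n = 1 gives q(1) = -16.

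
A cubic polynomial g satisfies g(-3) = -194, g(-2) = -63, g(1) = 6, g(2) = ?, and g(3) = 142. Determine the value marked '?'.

The 4 known points determine the degree-3 polynomial uniquely.
Write g(x) = ax^3 + bx^2 + cx + d. Substituting each data point gives a linear system:
  -27a + 9b - 3c + d = -194
  -8a + 4b - 2c + d = -63
  a + b + c + d = 6
  27a + 9b + 3c + d = 142
Solving the system yields a = 6, b = -3, c = 2, d = 1.
So g(x) = 6x³ - 3x² + 2x + 1.
Then g(2) = 41.

41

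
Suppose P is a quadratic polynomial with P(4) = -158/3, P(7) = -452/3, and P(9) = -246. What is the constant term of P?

Write P(x) = ax^2 + bx + c. Substituting each data point gives a linear system:
  16a + 4b + c = -158/3
  49a + 7b + c = -452/3
  81a + 9b + c = -246
Solving the system yields a = -3, b = 1/3, c = -6.
So P(x) = -3x^2 + (1/3)x - 6.
The constant term is -6.

-6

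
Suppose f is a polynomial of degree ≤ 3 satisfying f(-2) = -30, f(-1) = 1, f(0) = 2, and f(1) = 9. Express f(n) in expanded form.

Write f(n) = an^3 + bn^2 + cn + d. Substituting each data point gives a linear system:
  -8a + 4b - 2c + d = -30
  -a + b - c + d = 1
  d = 2
  a + b + c + d = 9
Solving the system yields a = 6, b = 3, c = -2, d = 2.
So f(n) = 6n³ + 3n² - 2n + 2.
Check: f(1) = 9. ✓

f(n) = 6n^3 + 3n^2 - 2n + 2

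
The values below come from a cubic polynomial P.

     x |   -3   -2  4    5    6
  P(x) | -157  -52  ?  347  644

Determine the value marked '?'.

The 4 known points determine the degree-3 polynomial uniquely.
Write P(x) = ax^3 + bx^2 + cx + d. Substituting each data point gives a linear system:
  -27a + 9b - 3c + d = -157
  -8a + 4b - 2c + d = -52
  125a + 25b + 5c + d = 347
  216a + 36b + 6c + d = 644
Solving the system yields a = 4, b = -6, c = -1, d = 2.
So P(x) = 4x^3 - 6x^2 - x + 2.
Then P(4) = 158.

158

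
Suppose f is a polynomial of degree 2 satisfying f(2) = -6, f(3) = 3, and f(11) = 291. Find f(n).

f(n) = 3n^2 - 6n - 6

Using the Lagrange interpolation formula with nodes 2, 3, 11:
  L_0(n) = (n - 3)(n - 11) / 9
  L_1(n) = (n - 2)(n - 11) / -8
  L_2(n) = (n - 2)(n - 3) / 72
Then f(n) = -6·L_0(n) + 3·L_1(n) + 291·L_2(n).
Expanding and collecting terms gives f(n) = 3n^2 - 6n - 6.
Check: f(3) = 3. ✓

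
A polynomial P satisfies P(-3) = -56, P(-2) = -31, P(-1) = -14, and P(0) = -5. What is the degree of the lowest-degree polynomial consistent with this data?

2

Forward differences of the values at x = -3, -2, -1, 0:
  P  : -56  -31  -14  -5
  Δ  : 25  17  9
  Δ^2: -8  -8
  Δ^3: 0
The second differences are constant (-8) and nonzero, while all higher differences vanish, so the minimal degree is 2.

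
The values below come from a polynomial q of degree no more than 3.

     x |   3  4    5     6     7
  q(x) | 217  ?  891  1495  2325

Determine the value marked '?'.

477

The 4 known points determine the degree-3 polynomial uniquely.
Write q(x) = ax^3 + bx^2 + cx + d. Substituting each data point gives a linear system:
  27a + 9b + 3c + d = 217
  125a + 25b + 5c + d = 891
  216a + 36b + 6c + d = 1495
  343a + 49b + 7c + d = 2325
Solving the system yields a = 6, b = 5, c = 3, d = 1.
So q(x) = 6x³ + 5x² + 3x + 1.
Then q(4) = 477.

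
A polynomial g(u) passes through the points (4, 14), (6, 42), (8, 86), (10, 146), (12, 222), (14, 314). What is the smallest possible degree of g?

2

Forward differences of the values at u = 4, 6, 8, 10, 12, 14:
  g  : 14  42  86  146  222  314
  Δ  : 28  44  60  76  92
  Δ^2: 16  16  16  16
  Δ^3: 0  0  0
  Δ^4: 0  0
  Δ^5: 0
The second differences are constant (16) and nonzero, while all higher differences vanish, so the minimal degree is 2.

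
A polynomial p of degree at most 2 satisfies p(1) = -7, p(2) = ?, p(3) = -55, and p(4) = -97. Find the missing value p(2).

On equispaced nodes a degree-2 polynomial has vanishing third forward difference, so
  - p(1) + 3·p(2) - 3·p(3) + p(4) = 0.
Substituting the known values and solving for p(2):
  3·p(2) = -75
  p(2) = -25.

-25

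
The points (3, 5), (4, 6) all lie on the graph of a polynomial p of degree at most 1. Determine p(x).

Using the Lagrange interpolation formula with nodes 3, 4:
  L_0(x) = (x - 4) / -1
  L_1(x) = (x - 3) / 1
Then p(x) = 5·L_0(x) + 6·L_1(x).
Expanding and collecting terms gives p(x) = x + 2.
Check: p(3) = 5. ✓

p(x) = x + 2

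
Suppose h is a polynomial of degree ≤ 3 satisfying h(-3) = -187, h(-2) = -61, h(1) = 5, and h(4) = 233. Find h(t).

Write h(t) = at^3 + bt^2 + ct + d. Substituting each data point gives a linear system:
  -27a + 9b - 3c + d = -187
  -8a + 4b - 2c + d = -61
  a + b + c + d = 5
  64a + 16b + 4c + d = 233
Solving the system yields a = 5, b = -6, c = 1, d = 5.
So h(t) = 5t^3 - 6t^2 + t + 5.
Check: h(1) = 5. ✓

h(t) = 5t^3 - 6t^2 + t + 5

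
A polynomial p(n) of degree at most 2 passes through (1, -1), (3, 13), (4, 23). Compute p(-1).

-7

Write p(n) = an^2 + bn + c. Substituting each data point gives a linear system:
  a + b + c = -1
  9a + 3b + c = 13
  16a + 4b + c = 23
Solving the system yields a = 1, b = 3, c = -5.
So p(n) = n^2 + 3n - 5.
Then p(-1) = -7.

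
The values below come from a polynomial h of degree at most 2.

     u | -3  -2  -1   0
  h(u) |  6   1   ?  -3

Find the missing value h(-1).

The 3 known points determine the degree-2 polynomial uniquely.
Write h(u) = au^2 + bu + c. Substituting each data point gives a linear system:
  9a - 3b + c = 6
  4a - 2b + c = 1
  c = -3
Solving the system yields a = 1, b = 0, c = -3.
So h(u) = u^2 - 3.
Then h(-1) = -2.

-2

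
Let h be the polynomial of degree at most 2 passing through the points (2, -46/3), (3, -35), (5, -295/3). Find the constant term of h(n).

Write h(n) = an^2 + bn + c. Substituting each data point gives a linear system:
  4a + 2b + c = -46/3
  9a + 3b + c = -35
  25a + 5b + c = -295/3
Solving the system yields a = -4, b = 1/3, c = 0.
So h(n) = -4n^2 + (1/3)n.
The constant term is 0.

0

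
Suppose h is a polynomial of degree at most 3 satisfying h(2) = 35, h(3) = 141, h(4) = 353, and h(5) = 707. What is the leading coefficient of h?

Write h(x) = ax^3 + bx^2 + cx + d. Substituting each data point gives a linear system:
  8a + 4b + 2c + d = 35
  27a + 9b + 3c + d = 141
  64a + 16b + 4c + d = 353
  125a + 25b + 5c + d = 707
Solving the system yields a = 6, b = -1, c = -3, d = -3.
So h(x) = 6x^3 - x^2 - 3x - 3.
The leading coefficient is 6.

6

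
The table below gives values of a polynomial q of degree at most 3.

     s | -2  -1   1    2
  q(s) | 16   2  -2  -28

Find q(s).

Using the Lagrange interpolation formula with nodes -2, -1, 1, 2:
  L_0(s) = (s + 1)(s - 1)(s - 2) / -12
  L_1(s) = (s + 2)(s - 1)(s - 2) / 6
  L_2(s) = (s + 2)(s + 1)(s - 2) / -6
  L_3(s) = (s + 2)(s + 1)(s - 1) / 12
Then q(s) = 16·L_0(s) + 2·L_1(s) - 2·L_2(s) - 28·L_3(s).
Expanding and collecting terms gives q(s) = -3s³ - 2s² + s + 2.
Check: q(-2) = 16. ✓

q(s) = -3s^3 - 2s^2 + s + 2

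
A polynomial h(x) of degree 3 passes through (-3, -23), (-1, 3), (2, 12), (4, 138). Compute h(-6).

-332

Using the Lagrange interpolation formula with nodes -3, -1, 2, 4:
  L_0(x) = (x + 1)(x - 2)(x - 4) / -70
  L_1(x) = (x + 3)(x - 2)(x - 4) / 30
  L_2(x) = (x + 3)(x + 1)(x - 4) / -30
  L_3(x) = (x + 3)(x + 1)(x - 2) / 70
Then h(x) = -23·L_0(x) + 3·L_1(x) + 12·L_2(x) + 138·L_3(x).
Expanding and collecting terms gives h(x) = 2x^3 + 2x^2 - 5x - 2.
Evaluating at x = -6: h(-6) = -332.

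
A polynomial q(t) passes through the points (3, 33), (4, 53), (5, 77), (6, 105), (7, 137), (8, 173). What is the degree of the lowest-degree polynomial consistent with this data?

Forward differences of the values at t = 3, 4, 5, 6, 7, 8:
  q  : 33  53  77  105  137  173
  Δ  : 20  24  28  32  36
  Δ^2: 4  4  4  4
  Δ^3: 0  0  0
  Δ^4: 0  0
  Δ^5: 0
The second differences are constant (4) and nonzero, while all higher differences vanish, so the minimal degree is 2.

2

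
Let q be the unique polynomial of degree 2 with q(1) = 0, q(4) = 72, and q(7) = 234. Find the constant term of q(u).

Write q(u) = au^2 + bu + c. Substituting each data point gives a linear system:
  a + b + c = 0
  16a + 4b + c = 72
  49a + 7b + c = 234
Solving the system yields a = 5, b = -1, c = -4.
So q(u) = 5u² - u - 4.
The constant term is -4.

-4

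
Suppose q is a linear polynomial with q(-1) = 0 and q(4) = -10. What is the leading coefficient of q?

Write q(x) = ax + b. Substituting each data point gives a linear system:
  -a + b = 0
  4a + b = -10
Solving the system yields a = -2, b = -2.
So q(x) = -2x - 2.
The leading coefficient is -2.

-2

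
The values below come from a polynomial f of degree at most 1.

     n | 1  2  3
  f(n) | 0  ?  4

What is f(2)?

2

On equispaced nodes a degree-1 polynomial has vanishing second forward difference, so
  f(1) - 2·f(2) + f(3) = 0.
Substituting the known values and solving for f(2):
  -2·f(2) = -4
  f(2) = 2.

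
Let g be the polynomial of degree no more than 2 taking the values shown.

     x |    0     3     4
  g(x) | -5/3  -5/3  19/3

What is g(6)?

103/3

Using the Lagrange interpolation formula with nodes 0, 3, 4:
  L_0(x) = (x - 3)(x - 4) / 12
  L_1(x) = x(x - 4) / -3
  L_2(x) = x(x - 3) / 4
Then g(x) = -5/3·L_0(x) - 5/3·L_1(x) + 19/3·L_2(x).
Expanding and collecting terms gives g(x) = 2x² - 6x - 5/3.
Evaluating at x = 6: g(6) = 103/3.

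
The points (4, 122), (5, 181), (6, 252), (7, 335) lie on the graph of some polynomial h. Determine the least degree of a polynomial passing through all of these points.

2

Forward differences of the values at n = 4, 5, 6, 7:
  h  : 122  181  252  335
  Δ  : 59  71  83
  Δ^2: 12  12
  Δ^3: 0
The second differences are constant (12) and nonzero, while all higher differences vanish, so the minimal degree is 2.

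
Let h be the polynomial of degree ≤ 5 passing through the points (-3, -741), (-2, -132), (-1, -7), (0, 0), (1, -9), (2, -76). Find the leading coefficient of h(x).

Write h(x) = ax^5 + bx^4 + cx^3 + dx^2 + ex + k. Substituting each data point gives a linear system:
  -243a + 81b - 27c + 9d - 3e + k = -741
  -32a + 16b - 8c + 4d - 2e + k = -132
  -a + b - c + d - e + k = -7
  k = 0
  a + b + c + d + e + k = -9
  32a + 16b + 8c + 4d + 2e + k = -76
Solving the system yields a = 1, b = -6, c = 0, d = -2, e = -2, k = 0.
So h(x) = x^5 - 6x^4 - 2x^2 - 2x.
The leading coefficient is 1.

1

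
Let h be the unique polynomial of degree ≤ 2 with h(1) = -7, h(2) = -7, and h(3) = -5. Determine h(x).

Using the Lagrange interpolation formula with nodes 1, 2, 3:
  L_0(x) = (x - 2)(x - 3) / 2
  L_1(x) = (x - 1)(x - 3) / -1
  L_2(x) = (x - 1)(x - 2) / 2
Then h(x) = -7·L_0(x) - 7·L_1(x) - 5·L_2(x).
Expanding and collecting terms gives h(x) = x^2 - 3x - 5.
Check: h(2) = -7. ✓

h(x) = x^2 - 3x - 5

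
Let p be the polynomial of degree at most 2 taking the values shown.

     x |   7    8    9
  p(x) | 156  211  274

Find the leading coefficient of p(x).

Write p(x) = ax^2 + bx + c. Substituting each data point gives a linear system:
  49a + 7b + c = 156
  64a + 8b + c = 211
  81a + 9b + c = 274
Solving the system yields a = 4, b = -5, c = -5.
So p(x) = 4x^2 - 5x - 5.
The leading coefficient is 4.

4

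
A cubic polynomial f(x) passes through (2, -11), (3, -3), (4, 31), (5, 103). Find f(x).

f(x) = 2x^3 - 5x^2 - 5x + 3

Write f(x) = ax^3 + bx^2 + cx + d. Substituting each data point gives a linear system:
  8a + 4b + 2c + d = -11
  27a + 9b + 3c + d = -3
  64a + 16b + 4c + d = 31
  125a + 25b + 5c + d = 103
Solving the system yields a = 2, b = -5, c = -5, d = 3.
So f(x) = 2x^3 - 5x^2 - 5x + 3.
Check: f(2) = -11. ✓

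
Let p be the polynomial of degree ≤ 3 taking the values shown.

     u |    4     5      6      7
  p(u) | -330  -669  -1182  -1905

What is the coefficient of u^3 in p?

-6

Write p(u) = au^3 + bu^2 + cu + d. Substituting each data point gives a linear system:
  64a + 16b + 4c + d = -330
  125a + 25b + 5c + d = -669
  216a + 36b + 6c + d = -1182
  343a + 49b + 7c + d = -1905
Solving the system yields a = -6, b = 3, c = 0, d = 6.
So p(u) = -6u^3 + 3u^2 + 6.
The leading coefficient is -6.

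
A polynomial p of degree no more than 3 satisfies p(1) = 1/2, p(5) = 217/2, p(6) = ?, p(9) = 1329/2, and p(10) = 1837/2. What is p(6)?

The 4 known points determine the degree-3 polynomial uniquely.
Write p(n) = an^3 + bn^2 + cn + d. Substituting each data point gives a linear system:
  a + b + c + d = 1/2
  125a + 25b + 5c + d = 217/2
  729a + 81b + 9c + d = 1329/2
  1000a + 100b + 10c + d = 1837/2
Solving the system yields a = 1, b = -1, c = 2, d = -3/2.
So p(n) = n^3 - n^2 + 2n - 3/2.
Then p(6) = 381/2.

381/2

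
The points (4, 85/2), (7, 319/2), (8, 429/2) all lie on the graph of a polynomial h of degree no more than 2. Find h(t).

h(t) = 4t^2 - 5t - 3/2

Write h(t) = at^2 + bt + c. Substituting each data point gives a linear system:
  16a + 4b + c = 85/2
  49a + 7b + c = 319/2
  64a + 8b + c = 429/2
Solving the system yields a = 4, b = -5, c = -3/2.
So h(t) = 4t^2 - 5t - 3/2.
Check: h(4) = 85/2. ✓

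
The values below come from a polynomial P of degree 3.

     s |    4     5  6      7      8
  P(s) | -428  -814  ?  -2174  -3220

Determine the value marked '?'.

The 4 known points determine the degree-3 polynomial uniquely.
Write P(s) = as^3 + bs^2 + cs + d. Substituting each data point gives a linear system:
  64a + 16b + 4c + d = -428
  125a + 25b + 5c + d = -814
  343a + 49b + 7c + d = -2174
  512a + 64b + 8c + d = -3220
Solving the system yields a = -6, b = -2, c = -2, d = -4.
So P(s) = -6s^3 - 2s^2 - 2s - 4.
Then P(6) = -1384.

-1384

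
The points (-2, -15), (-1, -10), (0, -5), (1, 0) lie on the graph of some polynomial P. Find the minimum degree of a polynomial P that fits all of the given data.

1

Forward differences of the values at n = -2, -1, 0, 1:
  P  : -15  -10  -5  0
  Δ  : 5  5  5
  Δ^2: 0  0
  Δ^3: 0
The first differences are constant (5) and nonzero, while all higher differences vanish, so the minimal degree is 1.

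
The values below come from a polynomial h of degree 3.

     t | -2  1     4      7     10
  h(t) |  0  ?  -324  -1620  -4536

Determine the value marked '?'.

The 4 known points determine the degree-3 polynomial uniquely.
Write h(t) = at^3 + bt^2 + ct + d. Substituting each data point gives a linear system:
  -8a + 4b - 2c + d = 0
  64a + 16b + 4c + d = -324
  343a + 49b + 7c + d = -1620
  1000a + 100b + 10c + d = -4536
Solving the system yields a = -4, b = -6, c = 6, d = 4.
So h(t) = -4t^3 - 6t^2 + 6t + 4.
Then h(1) = 0.

0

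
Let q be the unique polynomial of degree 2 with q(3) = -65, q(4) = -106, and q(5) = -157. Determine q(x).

Write q(x) = ax^2 + bx + c. Substituting each data point gives a linear system:
  9a + 3b + c = -65
  16a + 4b + c = -106
  25a + 5b + c = -157
Solving the system yields a = -5, b = -6, c = -2.
So q(x) = -5x^2 - 6x - 2.
Check: q(5) = -157. ✓

q(x) = -5x^2 - 6x - 2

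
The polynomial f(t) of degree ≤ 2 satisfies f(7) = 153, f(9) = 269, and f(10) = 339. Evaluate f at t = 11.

417

Write f(t) = at^2 + bt + c. Substituting each data point gives a linear system:
  49a + 7b + c = 153
  81a + 9b + c = 269
  100a + 10b + c = 339
Solving the system yields a = 4, b = -6, c = -1.
So f(t) = 4t^2 - 6t - 1.
Then f(11) = 417.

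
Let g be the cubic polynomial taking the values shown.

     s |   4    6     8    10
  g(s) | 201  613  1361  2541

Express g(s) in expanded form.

Using the Lagrange interpolation formula with nodes 4, 6, 8, 10:
  L_0(s) = (s - 6)(s - 8)(s - 10) / -48
  L_1(s) = (s - 4)(s - 8)(s - 10) / 16
  L_2(s) = (s - 4)(s - 6)(s - 10) / -16
  L_3(s) = (s - 4)(s - 6)(s - 8) / 48
Then g(s) = 201·L_0(s) + 613·L_1(s) + 1361·L_2(s) + 2541·L_3(s).
Expanding and collecting terms gives g(s) = 2s^3 + 6s^2 - 6s + 1.
Check: g(8) = 1361. ✓

g(s) = 2s^3 + 6s^2 - 6s + 1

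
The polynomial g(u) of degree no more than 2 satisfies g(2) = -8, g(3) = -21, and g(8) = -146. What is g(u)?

Using the Lagrange interpolation formula with nodes 2, 3, 8:
  L_0(u) = (u - 3)(u - 8) / 6
  L_1(u) = (u - 2)(u - 8) / -5
  L_2(u) = (u - 2)(u - 3) / 30
Then g(u) = -8·L_0(u) - 21·L_1(u) - 146·L_2(u).
Expanding and collecting terms gives g(u) = -2u^2 - 3u + 6.
Check: g(3) = -21. ✓

g(u) = -2u^2 - 3u + 6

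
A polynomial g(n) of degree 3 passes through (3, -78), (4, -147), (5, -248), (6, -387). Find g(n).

g(n) = -n^3 - 4n^2 - 4n - 3

Write g(n) = an^3 + bn^2 + cn + d. Substituting each data point gives a linear system:
  27a + 9b + 3c + d = -78
  64a + 16b + 4c + d = -147
  125a + 25b + 5c + d = -248
  216a + 36b + 6c + d = -387
Solving the system yields a = -1, b = -4, c = -4, d = -3.
So g(n) = -n^3 - 4n^2 - 4n - 3.
Check: g(5) = -248. ✓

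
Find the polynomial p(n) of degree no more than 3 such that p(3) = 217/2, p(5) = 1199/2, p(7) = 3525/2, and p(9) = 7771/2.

p(n) = 6n^3 - 6n^2 - (1/2)n + 2

Write p(n) = an^3 + bn^2 + cn + d. Substituting each data point gives a linear system:
  27a + 9b + 3c + d = 217/2
  125a + 25b + 5c + d = 1199/2
  343a + 49b + 7c + d = 3525/2
  729a + 81b + 9c + d = 7771/2
Solving the system yields a = 6, b = -6, c = -1/2, d = 2.
So p(n) = 6n^3 - 6n^2 - (1/2)n + 2.
Check: p(5) = 1199/2. ✓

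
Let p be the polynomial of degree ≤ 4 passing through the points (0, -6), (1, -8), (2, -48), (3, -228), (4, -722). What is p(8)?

Forward differences of the values at n = 0, 1, 2, 3, 4:
  p  : -6  -8  -48  -228  -722
  Δ  : -2  -40  -180  -494
  Δ^2: -38  -140  -314
  Δ^3: -102  -174
  Δ^4: -72
The fourth differences are constant, confirming degree 4.
Interpolating (Newton forward form) and evaluating at n = 8 gives p(8) = -11838.

-11838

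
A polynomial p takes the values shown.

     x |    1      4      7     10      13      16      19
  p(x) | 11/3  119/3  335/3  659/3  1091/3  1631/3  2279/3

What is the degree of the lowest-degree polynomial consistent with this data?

2

Forward differences of the values at x = 1, 4, 7, 10, 13, 16, 19:
  p  : 11/3  119/3  335/3  659/3  1091/3  1631/3  2279/3
  Δ  : 36  72  108  144  180  216
  Δ^2: 36  36  36  36  36
  Δ^3: 0  0  0  0
  Δ^4: 0  0  0
  Δ^5: 0  0
  Δ^6: 0
The second differences are constant (36) and nonzero, while all higher differences vanish, so the minimal degree is 2.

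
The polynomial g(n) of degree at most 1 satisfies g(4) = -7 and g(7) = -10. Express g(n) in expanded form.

Write g(n) = an + b. Substituting each data point gives a linear system:
  4a + b = -7
  7a + b = -10
Solving the system yields a = -1, b = -3.
So g(n) = -n - 3.
Check: g(4) = -7. ✓

g(n) = -n - 3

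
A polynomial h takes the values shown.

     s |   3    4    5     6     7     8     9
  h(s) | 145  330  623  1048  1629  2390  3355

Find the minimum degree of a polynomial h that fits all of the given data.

3

Forward differences of the values at s = 3, 4, 5, 6, 7, 8, 9:
  h  : 145  330  623  1048  1629  2390  3355
  Δ  : 185  293  425  581  761  965
  Δ^2: 108  132  156  180  204
  Δ^3: 24  24  24  24
  Δ^4: 0  0  0
  Δ^5: 0  0
  Δ^6: 0
The third differences are constant (24) and nonzero, while all higher differences vanish, so the minimal degree is 3.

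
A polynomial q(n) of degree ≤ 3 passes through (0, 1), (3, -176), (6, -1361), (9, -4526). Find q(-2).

39

Write q(n) = an^3 + bn^2 + cn + d. Substituting each data point gives a linear system:
  d = 1
  27a + 9b + 3c + d = -176
  216a + 36b + 6c + d = -1361
  729a + 81b + 9c + d = -4526
Solving the system yields a = -6, b = -2, c = 1, d = 1.
So q(n) = -6n^3 - 2n^2 + n + 1.
Then q(-2) = 39.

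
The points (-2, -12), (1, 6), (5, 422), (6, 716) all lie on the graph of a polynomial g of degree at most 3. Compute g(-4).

Using the Lagrange interpolation formula with nodes -2, 1, 5, 6:
  L_0(t) = (t - 1)(t - 5)(t - 6) / -168
  L_1(t) = (t + 2)(t - 5)(t - 6) / 60
  L_2(t) = (t + 2)(t - 1)(t - 6) / -28
  L_3(t) = (t + 2)(t - 1)(t - 5) / 40
Then g(t) = -12·L_0(t) + 6·L_1(t) + 422·L_2(t) + 716·L_3(t).
Expanding and collecting terms gives g(t) = 3t^3 + 2t^2 - t + 2.
Evaluating at t = -4: g(-4) = -154.

-154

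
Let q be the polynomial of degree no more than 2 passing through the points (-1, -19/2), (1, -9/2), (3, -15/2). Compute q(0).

-6

Write q(u) = au^2 + bu + c. Substituting each data point gives a linear system:
  a - b + c = -19/2
  a + b + c = -9/2
  9a + 3b + c = -15/2
Solving the system yields a = -1, b = 5/2, c = -6.
So q(u) = -u² + (5/2)u - 6.
Then q(0) = -6.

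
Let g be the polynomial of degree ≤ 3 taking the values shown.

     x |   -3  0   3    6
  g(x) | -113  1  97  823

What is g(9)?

2827

Using the Lagrange interpolation formula with nodes -3, 0, 3, 6:
  L_0(x) = x(x - 3)(x - 6) / -162
  L_1(x) = (x + 3)(x - 3)(x - 6) / 54
  L_2(x) = (x + 3)x(x - 6) / -54
  L_3(x) = (x + 3)x(x - 3) / 162
Then g(x) = -113·L_0(x) + 1·L_1(x) + 97·L_2(x) + 823·L_3(x).
Expanding and collecting terms gives g(x) = 4x³ - x² - x + 1.
Evaluating at x = 9: g(9) = 2827.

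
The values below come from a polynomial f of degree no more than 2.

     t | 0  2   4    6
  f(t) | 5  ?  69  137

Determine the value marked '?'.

On equispaced nodes a degree-2 polynomial has vanishing third forward difference, so
  - f(0) + 3·f(2) - 3·f(4) + f(6) = 0.
Substituting the known values and solving for f(2):
  3·f(2) = 75
  f(2) = 25.

25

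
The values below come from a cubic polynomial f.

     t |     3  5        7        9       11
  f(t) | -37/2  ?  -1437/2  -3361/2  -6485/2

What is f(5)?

On equispaced nodes a degree-3 polynomial has vanishing fourth forward difference, so
  f(3) - 4·f(5) + 6·f(7) - 4·f(9) + f(11) = 0.
Substituting the known values and solving for f(5):
  -4·f(5) = 850
  f(5) = -425/2.

-425/2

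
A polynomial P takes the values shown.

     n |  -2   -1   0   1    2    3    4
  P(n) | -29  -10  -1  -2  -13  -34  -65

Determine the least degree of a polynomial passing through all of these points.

2

Forward differences of the values at n = -2, -1, 0, 1, 2, 3, 4:
  P  : -29  -10  -1  -2  -13  -34  -65
  Δ  : 19  9  -1  -11  -21  -31
  Δ^2: -10  -10  -10  -10  -10
  Δ^3: 0  0  0  0
  Δ^4: 0  0  0
  Δ^5: 0  0
  Δ^6: 0
The second differences are constant (-10) and nonzero, while all higher differences vanish, so the minimal degree is 2.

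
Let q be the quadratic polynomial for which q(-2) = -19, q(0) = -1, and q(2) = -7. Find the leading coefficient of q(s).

-3

Write q(s) = as^2 + bs + c. Substituting each data point gives a linear system:
  4a - 2b + c = -19
  c = -1
  4a + 2b + c = -7
Solving the system yields a = -3, b = 3, c = -1.
So q(s) = -3s² + 3s - 1.
The leading coefficient is -3.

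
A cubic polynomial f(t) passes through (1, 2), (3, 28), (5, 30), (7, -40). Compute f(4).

35

Write f(t) = at^3 + bt^2 + ct + d. Substituting each data point gives a linear system:
  a + b + c + d = 2
  27a + 9b + 3c + d = 28
  125a + 25b + 5c + d = 30
  343a + 49b + 7c + d = -40
Solving the system yields a = -1, b = 6, c = 2, d = -5.
So f(t) = -t^3 + 6t^2 + 2t - 5.
Then f(4) = 35.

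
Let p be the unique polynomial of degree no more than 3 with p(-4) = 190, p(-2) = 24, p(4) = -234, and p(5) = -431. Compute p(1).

-15

Write p(u) = au^3 + bu^2 + cu + d. Substituting each data point gives a linear system:
  -64a + 16b - 4c + d = 190
  -8a + 4b - 2c + d = 24
  64a + 16b + 4c + d = -234
  125a + 25b + 5c + d = -431
Solving the system yields a = -3, b = -1, c = -5, d = -6.
So p(u) = -3u^3 - u^2 - 5u - 6.
Then p(1) = -15.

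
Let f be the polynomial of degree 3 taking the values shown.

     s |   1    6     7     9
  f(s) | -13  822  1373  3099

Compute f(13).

Using the Lagrange interpolation formula with nodes 1, 6, 7, 9:
  L_0(s) = (s - 6)(s - 7)(s - 9) / -240
  L_1(s) = (s - 1)(s - 7)(s - 9) / 15
  L_2(s) = (s - 1)(s - 6)(s - 9) / -12
  L_3(s) = (s - 1)(s - 6)(s - 7) / 48
Then f(s) = -13·L_0(s) + 822·L_1(s) + 1373·L_2(s) + 3099·L_3(s).
Expanding and collecting terms gives f(s) = 5s^3 - 6s^2 - 6s - 6.
Evaluating at s = 13: f(13) = 9887.

9887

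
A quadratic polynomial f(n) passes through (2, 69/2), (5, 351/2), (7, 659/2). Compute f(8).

Using the Lagrange interpolation formula with nodes 2, 5, 7:
  L_0(n) = (n - 5)(n - 7) / 15
  L_1(n) = (n - 2)(n - 7) / -6
  L_2(n) = (n - 2)(n - 5) / 10
Then f(n) = 69/2·L_0(n) + 351/2·L_1(n) + 659/2·L_2(n).
Expanding and collecting terms gives f(n) = 6n^2 + 5n + 1/2.
Evaluating at n = 8: f(8) = 849/2.

849/2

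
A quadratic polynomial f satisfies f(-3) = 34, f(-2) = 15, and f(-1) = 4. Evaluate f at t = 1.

Forward differences of the values at t = -3, -2, -1:
  f  : 34  15  4
  Δ  : -19  -11
  Δ^2: 8
The second differences are constant, confirming degree 2.
Interpolating (Newton forward form) and evaluating at t = 1 gives f(1) = 6.

6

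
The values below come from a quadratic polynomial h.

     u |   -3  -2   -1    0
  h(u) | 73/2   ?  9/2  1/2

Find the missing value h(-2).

33/2

On equispaced nodes a degree-2 polynomial has vanishing third forward difference, so
  - h(-3) + 3·h(-2) - 3·h(-1) + h(0) = 0.
Substituting the known values and solving for h(-2):
  3·h(-2) = 99/2
  h(-2) = 33/2.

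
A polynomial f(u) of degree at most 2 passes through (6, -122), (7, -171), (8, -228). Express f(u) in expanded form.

Write f(u) = au^2 + bu + c. Substituting each data point gives a linear system:
  36a + 6b + c = -122
  49a + 7b + c = -171
  64a + 8b + c = -228
Solving the system yields a = -4, b = 3, c = 4.
So f(u) = -4u^2 + 3u + 4.
Check: f(6) = -122. ✓

f(u) = -4u^2 + 3u + 4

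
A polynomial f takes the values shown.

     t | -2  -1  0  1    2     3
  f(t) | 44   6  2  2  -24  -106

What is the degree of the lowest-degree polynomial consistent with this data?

3

Forward differences of the values at t = -2, -1, 0, 1, 2, 3:
  f  : 44  6  2  2  -24  -106
  Δ  : -38  -4  0  -26  -82
  Δ^2: 34  4  -26  -56
  Δ^3: -30  -30  -30
  Δ^4: 0  0
  Δ^5: 0
The third differences are constant (-30) and nonzero, while all higher differences vanish, so the minimal degree is 3.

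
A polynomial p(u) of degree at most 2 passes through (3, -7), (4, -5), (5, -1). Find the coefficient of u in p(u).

-5

Write p(u) = au^2 + bu + c. Substituting each data point gives a linear system:
  9a + 3b + c = -7
  16a + 4b + c = -5
  25a + 5b + c = -1
Solving the system yields a = 1, b = -5, c = -1.
So p(u) = u² - 5u - 1.
The coefficient of u is -5.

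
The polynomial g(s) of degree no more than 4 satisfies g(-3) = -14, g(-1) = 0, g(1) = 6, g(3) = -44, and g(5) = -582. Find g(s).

g(s) = -s^4 - s^3 + 6s^2 + 4s - 2

Write g(s) = as^4 + bs^3 + cs^2 + ds + e. Substituting each data point gives a linear system:
  81a - 27b + 9c - 3d + e = -14
  a - b + c - d + e = 0
  a + b + c + d + e = 6
  81a + 27b + 9c + 3d + e = -44
  625a + 125b + 25c + 5d + e = -582
Solving the system yields a = -1, b = -1, c = 6, d = 4, e = -2.
So g(s) = -s^4 - s^3 + 6s^2 + 4s - 2.
Check: g(5) = -582. ✓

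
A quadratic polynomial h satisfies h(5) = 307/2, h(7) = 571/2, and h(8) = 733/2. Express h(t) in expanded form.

h(t) = 5t^2 + 6t - 3/2

Using the Lagrange interpolation formula with nodes 5, 7, 8:
  L_0(t) = (t - 7)(t - 8) / 6
  L_1(t) = (t - 5)(t - 8) / -2
  L_2(t) = (t - 5)(t - 7) / 3
Then h(t) = 307/2·L_0(t) + 571/2·L_1(t) + 733/2·L_2(t).
Expanding and collecting terms gives h(t) = 5t² + 6t - 3/2.
Check: h(7) = 571/2. ✓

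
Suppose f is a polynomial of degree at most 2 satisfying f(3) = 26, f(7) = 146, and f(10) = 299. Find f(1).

2

Using the Lagrange interpolation formula with nodes 3, 7, 10:
  L_0(s) = (s - 7)(s - 10) / 28
  L_1(s) = (s - 3)(s - 10) / -12
  L_2(s) = (s - 3)(s - 7) / 21
Then f(s) = 26·L_0(s) + 146·L_1(s) + 299·L_2(s).
Expanding and collecting terms gives f(s) = 3s^2 - 1.
Evaluating at s = 1: f(1) = 2.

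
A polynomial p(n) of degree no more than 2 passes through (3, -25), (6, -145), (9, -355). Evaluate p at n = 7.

-205

Forward differences of the values at n = 3, 6, 9:
  p  : -25  -145  -355
  Δ  : -120  -210
  Δ^2: -90
The second differences are constant, confirming degree 2.
Interpolating (Newton forward form) and evaluating at n = 7 gives p(7) = -205.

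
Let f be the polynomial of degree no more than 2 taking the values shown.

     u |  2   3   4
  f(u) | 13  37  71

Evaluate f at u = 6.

169

Forward differences of the values at u = 2, 3, 4:
  f  : 13  37  71
  Δ  : 24  34
  Δ^2: 10
The second differences are constant, confirming degree 2.
Interpolating (Newton forward form) and evaluating at u = 6 gives f(6) = 169.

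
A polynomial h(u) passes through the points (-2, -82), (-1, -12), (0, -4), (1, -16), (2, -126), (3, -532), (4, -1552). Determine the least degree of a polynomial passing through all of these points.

Forward differences of the values at u = -2, -1, 0, 1, 2, 3, 4:
  h  : -82  -12  -4  -16  -126  -532  -1552
  Δ  : 70  8  -12  -110  -406  -1020
  Δ^2: -62  -20  -98  -296  -614
  Δ^3: 42  -78  -198  -318
  Δ^4: -120  -120  -120
  Δ^5: 0  0
  Δ^6: 0
The fourth differences are constant (-120) and nonzero, while all higher differences vanish, so the minimal degree is 4.

4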